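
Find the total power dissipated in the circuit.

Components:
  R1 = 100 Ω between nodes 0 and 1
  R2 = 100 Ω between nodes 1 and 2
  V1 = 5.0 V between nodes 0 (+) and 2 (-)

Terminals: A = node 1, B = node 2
Nodal analysis, taking node 2 as the 0 V reference.
Source V1 fixes V_0 = 5 V.
KCL at each unknown node (sum of currents leaving = 0; resistances in Ω):
  Node 1: (V_1 - 5)/100 + (V_1 - 0)/100 = 0
Collecting terms: 0.02 × V_1 = 0.05  =>  V_1 = 2.5 V
Power in each resistor, P = (ΔV)²/R:
  P_R1 = (5 - 2.5)²/100 = 0.0625 W
  P_R2 = (2.5 - 0)²/100 = 0.0625 W
P_total = P_R1 + P_R2 = 0.125 W

Final answer: 0.125 W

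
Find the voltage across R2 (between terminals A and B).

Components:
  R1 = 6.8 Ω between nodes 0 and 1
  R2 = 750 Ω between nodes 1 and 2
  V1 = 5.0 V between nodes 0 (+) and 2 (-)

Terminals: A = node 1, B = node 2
R1 and R2 are in series across V1 (node 0 → node 1 → node 2), and the output A–B is taken across R2, so this is a voltage divider.
Series current: I = V1/(R1 + R2) = 5/(6.8 + 750) = 5/756.8 = 0.006607 A
V_R2 = I × R2 = V1 × R2/(R1 + R2) = 5 × 750/756.8 = 4.955 V

Final answer: 4.955 V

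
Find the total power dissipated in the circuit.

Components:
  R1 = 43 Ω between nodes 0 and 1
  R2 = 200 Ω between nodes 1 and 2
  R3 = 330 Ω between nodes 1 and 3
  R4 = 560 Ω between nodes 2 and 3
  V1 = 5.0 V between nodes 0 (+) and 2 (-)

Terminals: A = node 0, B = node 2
Nodal analysis, taking node 2 as the 0 V reference.
Source V1 fixes V_0 = 5 V.
KCL at each unknown node (sum of currents leaving = 0; resistances in Ω):
  Node 1: (V_1 - 5)/43 + (V_1 - 0)/200 + (V_1 - V_3)/330 = 0
  Node 3: (V_3 - V_1)/330 + (V_3 - 0)/560 = 0
Collecting terms (coefficients in siemens):
  0.03129·V_1 - 0.00303·V_3 = 0.1163
  0.004816·V_3 - 0.00303·V_1 = 0
Determinant D = (0.03129)(0.004816) - (-0.00303)(-0.00303) = 0.0001415
V_1 = [(0.1163)(0.004816) - (-0.00303)(0)]/D = 3.958 V
V_3 = [(0.03129)(0) - (0.1163)(-0.00303)]/D = 2.49 V
Power in each resistor, P = (ΔV)²/R:
  P_R1 = (5 - 3.958)²/43 = 0.02526 W
  P_R2 = (3.958 - 0)²/200 = 0.07832 W
  P_R3 = (3.958 - 2.49)²/330 = 0.006526 W
  P_R4 = (0 - 2.49)²/560 = 0.01107 W
P_total = P_R1 + P_R2 + P_R3 + P_R4 = 0.1212 W

Final answer: 0.1212 W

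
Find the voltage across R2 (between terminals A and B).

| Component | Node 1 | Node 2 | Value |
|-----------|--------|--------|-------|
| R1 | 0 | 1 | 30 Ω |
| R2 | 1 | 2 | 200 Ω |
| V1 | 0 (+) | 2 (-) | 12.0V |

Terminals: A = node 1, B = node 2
R1 and R2 are in series across V1 (node 0 → node 1 → node 2), and the output A–B is taken across R2, so this is a voltage divider.
Series current: I = V1/(R1 + R2) = 12/(30 + 200) = 12/230 = 0.05217 A
V_R2 = I × R2 = V1 × R2/(R1 + R2) = 12 × 200/230 = 10.43 V

Final answer: 10.43 V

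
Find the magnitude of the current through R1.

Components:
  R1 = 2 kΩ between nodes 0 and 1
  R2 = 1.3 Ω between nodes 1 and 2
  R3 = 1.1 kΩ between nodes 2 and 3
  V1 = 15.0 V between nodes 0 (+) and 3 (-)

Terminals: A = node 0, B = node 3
Nodal analysis, taking node 3 as the 0 V reference.
Source V1 fixes V_0 = 15 V.
KCL at each unknown node (sum of currents leaving = 0; resistances in Ω):
  Node 1: (V_1 - 15)/2000 + (V_1 - V_2)/1.3 = 0
  Node 2: (V_2 - V_1)/1.3 + (V_2 - 0)/1100 = 0
Collecting terms (coefficients in siemens):
  0.7697·V_1 - 0.7692·V_2 = 0.0075
  0.7701·V_2 - 0.7692·V_1 = 0
Determinant D = (0.7697)(0.7701) - (-0.7692)(-0.7692) = 0.001084
V_1 = [(0.0075)(0.7701) - (-0.7692)(0)]/D = 5.327 V
V_2 = [(0.7697)(0) - (0.0075)(-0.7692)]/D = 5.32 V
I_R1 = (V_0 - V_1)/R1 = (15 - 5.327)/2000 = 0.004837 A
|I_R1| = 0.004837 A

Final answer: |I_R1| = 0.004837 A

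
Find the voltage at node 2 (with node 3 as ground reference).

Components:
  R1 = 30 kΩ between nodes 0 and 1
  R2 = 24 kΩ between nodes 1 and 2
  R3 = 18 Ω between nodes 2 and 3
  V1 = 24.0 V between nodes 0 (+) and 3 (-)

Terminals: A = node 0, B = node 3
Nodal analysis, taking node 3 as the 0 V reference.
Source V1 fixes V_0 = 24 V.
KCL at each unknown node (sum of currents leaving = 0; resistances in Ω):
  Node 1: (V_1 - 24)/30000 + (V_1 - V_2)/24000 = 0
  Node 2: (V_2 - V_1)/24000 + (V_2 - 0)/18 = 0
Collecting terms (coefficients in siemens):
  0.000075·V_1 - 0.00004167·V_2 = 0.0008
  0.0556·V_2 - 0.00004167·V_1 = 0
Determinant D = (0.000075)(0.0556) - (-0.00004167)(-0.00004167) = 0.000004168
V_1 = [(0.0008)(0.0556) - (-0.00004167)(0)]/D = 10.67 V
V_2 = [(0.000075)(0) - (0.0008)(-0.00004167)]/D = 0.007997 V
The requested potential is V_2 = 0.007997 V.

Final answer: V_2 = 0.007997 V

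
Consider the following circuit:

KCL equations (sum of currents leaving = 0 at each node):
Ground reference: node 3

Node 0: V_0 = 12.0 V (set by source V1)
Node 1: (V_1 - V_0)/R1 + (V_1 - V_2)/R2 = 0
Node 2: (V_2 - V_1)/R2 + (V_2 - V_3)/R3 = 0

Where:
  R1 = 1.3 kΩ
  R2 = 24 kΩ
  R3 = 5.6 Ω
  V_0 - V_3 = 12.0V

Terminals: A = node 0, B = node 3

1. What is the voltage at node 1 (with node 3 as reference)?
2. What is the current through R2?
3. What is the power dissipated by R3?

Nodal analysis, taking node 3 as the 0 V reference.
Source V1 fixes V_0 = 12 V.
KCL at each unknown node (sum of currents leaving = 0; resistances in Ω):
  Node 1: (V_1 - 12)/1300 + (V_1 - V_2)/24000 = 0
  Node 2: (V_2 - V_1)/24000 + (V_2 - 0)/5.6 = 0
Collecting terms (coefficients in siemens):
  0.0008109·V_1 - 0.00004167·V_2 = 0.009231
  0.1786·V_2 - 0.00004167·V_1 = 0
Determinant D = (0.0008109)(0.1786) - (-0.00004167)(-0.00004167) = 0.0001448
V_1 = [(0.009231)(0.1786) - (-0.00004167)(0)]/D = 11.38 V
V_2 = [(0.0008109)(0) - (0.009231)(-0.00004167)]/D = 0.002656 V
Part 1:
  Read off the nodal solution: V_1 = 11.38 V
Part 2:
  I_R2 = (V_1 - V_2)/R2 = (11.38 - 0.002656)/24000 = 0.0004742 A
  Magnitude: I_R2 = 0.0004742 A
Part 3:
  I_R3 = (V_2 - V_3)/R3 = (0.002656 - 0)/5.6 = 0.0004742 A
  P_R3 = I_R3² × R3 = (0.0004742)² × 5.6 = 0.000001259 W

Final answers:
1. V_1 = 11.38 V
2. I_R2 = 0.0004742 A
3. P_R3 = 1.259e-06 W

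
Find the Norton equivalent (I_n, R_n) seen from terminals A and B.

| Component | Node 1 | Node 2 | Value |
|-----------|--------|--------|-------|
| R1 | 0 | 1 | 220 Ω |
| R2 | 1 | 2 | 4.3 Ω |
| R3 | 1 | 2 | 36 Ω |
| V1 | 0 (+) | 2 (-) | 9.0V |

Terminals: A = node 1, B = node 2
Find the Thévenin equivalent first; then I_n = V_th/R_th and R_n = R_th.
Step 1 — V_th is the open-circuit voltage V_A - V_B (nothing connected across the terminals).
Nodal analysis, taking node 2 as the 0 V reference.
Source V1 fixes V_0 = 9 V.
KCL at each unknown node (sum of currents leaving = 0; resistances in Ω):
  Node 1: (V_1 - 9)/220 + (V_1 - 0)/4.3 + (V_1 - 0)/36 = 0
Collecting terms: 0.2649 × V_1 = 0.04091  =>  V_1 = 0.1544 V
V_th = V_1 - V_2 = 0.1544 - 0 = 0.1544 V
Step 2 — R_th: zero the source — replace V1 by a short circuit (node 2 merges into node 0) — and find the resistance seen between A (node 1) and B (node 0).
Reduce the network between node 1 (A) and node 0 (B) by series/parallel combination:
  Rp1 = R1 ‖ R2 ‖ R3 (parallel, all between nodes 0 and 1) = 1/(1/220 + 1/4.3 + 1/36) = 3.775 Ω
R_th = 3.775 Ω
I_n = V_th/R_th = 0.1544/3.775 = 0.04091 A, and R_n = R_th = 3.775 Ω

Final answer: I_n = 0.04091 A, R_n = 3.775 Ω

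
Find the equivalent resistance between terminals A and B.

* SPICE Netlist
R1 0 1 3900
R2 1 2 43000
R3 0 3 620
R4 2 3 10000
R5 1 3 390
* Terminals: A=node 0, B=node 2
The network is not a plain series/parallel combination. Inject a 1 A test current into terminal A (node 0) and return it from terminal B (node 2); then R_eq = V_A / (1 A).
Nodal analysis, taking node 2 as the 0 V reference.
Current source I_test pushes 1 A into node 0 and draws it out of node 2.
KCL at each unknown node (sum of currents leaving = 0; resistances in Ω):
  Node 0: (V_0 - V_1)/3900 + (V_0 - V_3)/620 - 1 = 0
  Node 1: (V_1 - V_0)/3900 + (V_1 - 0)/43000 + (V_1 - V_3)/390 = 0
  Node 3: (V_3 - V_0)/620 + (V_3 - V_1)/390 + (V_3 - 0)/10000 = 0
Collecting terms (coefficients in siemens):
  0.001869·V_0 - 0.0002564·V_1 - 0.001613·V_3 = 1
  0.002844·V_1 - 0.0002564·V_0 - 0.002564·V_3 = 0
  0.004277·V_3 - 0.001613·V_0 - 0.002564·V_1 = 0
Solving these 3 simultaneous equations (Gaussian elimination) gives:
  V_0 = 8649 V, V_1 = 8098 V, V_3 = 8117 V
R_eq = V_0 / 1 A = 8649 Ω = 8.649 kΩ

Final answer: 8.649 kΩ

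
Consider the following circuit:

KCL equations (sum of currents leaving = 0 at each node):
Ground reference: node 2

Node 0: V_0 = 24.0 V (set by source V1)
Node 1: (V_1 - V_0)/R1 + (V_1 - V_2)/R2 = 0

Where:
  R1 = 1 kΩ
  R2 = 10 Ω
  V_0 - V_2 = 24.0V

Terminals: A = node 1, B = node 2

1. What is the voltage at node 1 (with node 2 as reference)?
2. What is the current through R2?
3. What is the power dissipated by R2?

Nodal analysis, taking node 2 as the 0 V reference.
Source V1 fixes V_0 = 24 V.
KCL at each unknown node (sum of currents leaving = 0; resistances in Ω):
  Node 1: (V_1 - 24)/1000 + (V_1 - 0)/10 = 0
Collecting terms: 0.101 × V_1 = 0.024  =>  V_1 = 0.2376 V
Part 1:
  Read off the nodal solution: V_1 = 0.2376 V
Part 2:
  I_R2 = (V_1 - V_2)/R2 = (0.2376 - 0)/10 = 0.02376 A
  Magnitude: I_R2 = 0.02376 A
Part 3:
  I_R2 = (V_1 - V_2)/R2 = (0.2376 - 0)/10 = 0.02376 A
  P_R2 = I_R2² × R2 = (0.02376)² × 10 = 0.005647 W

Final answers:
1. V_1 = 0.2376 V
2. I_R2 = 0.02376 A
3. P_R2 = 0.005647 W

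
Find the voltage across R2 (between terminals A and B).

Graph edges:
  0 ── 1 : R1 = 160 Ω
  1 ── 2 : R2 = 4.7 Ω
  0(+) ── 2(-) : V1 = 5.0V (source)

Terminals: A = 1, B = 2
R1 and R2 are in series across V1 (node 0 → node 1 → node 2), and the output A–B is taken across R2, so this is a voltage divider.
Series current: I = V1/(R1 + R2) = 5/(160 + 4.7) = 5/164.7 = 0.03036 A
V_R2 = I × R2 = V1 × R2/(R1 + R2) = 5 × 4.7/164.7 = 0.1427 V

Final answer: 0.1427 V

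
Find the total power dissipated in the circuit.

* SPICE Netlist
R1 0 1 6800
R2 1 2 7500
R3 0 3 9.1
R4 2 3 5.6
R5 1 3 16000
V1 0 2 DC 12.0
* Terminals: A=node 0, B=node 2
Nodal analysis, taking node 2 as the 0 V reference.
Source V1 fixes V_0 = 12 V.
KCL at each unknown node (sum of currents leaving = 0; resistances in Ω):
  Node 1: (V_1 - 12)/6800 + (V_1 - 0)/7500 + (V_1 - V_3)/16000 = 0
  Node 3: (V_3 - 12)/9.1 + (V_3 - 0)/5.6 + (V_3 - V_1)/16000 = 0
Collecting terms (coefficients in siemens):
  0.0003429·V_1 - 0.0000625·V_3 = 0.001765
  0.2885·V_3 - 0.0000625·V_1 = 1.319
Determinant D = (0.0003429)(0.2885) - (-0.0000625)(-0.0000625) = 0.00009893
V_1 = [(0.001765)(0.2885) - (-0.0000625)(1.319)]/D = 5.98 V
V_3 = [(0.0003429)(1.319) - (0.001765)(-0.0000625)]/D = 4.572 V
Power in each resistor, P = (ΔV)²/R:
  P_R1 = (12 - 5.98)²/6800 = 0.00533 W
  P_R2 = (5.98 - 0)²/7500 = 0.004768 W
  P_R3 = (12 - 4.572)²/9.1 = 6.064 W
  P_R4 = (0 - 4.572)²/5.6 = 3.732 W
  P_R5 = (5.98 - 4.572)²/16000 = 0.0001239 W
P_total = P_R1 + P_R2 + P_R3 + P_R4 + P_R5 = 9.806 W

Final answer: 9.806 W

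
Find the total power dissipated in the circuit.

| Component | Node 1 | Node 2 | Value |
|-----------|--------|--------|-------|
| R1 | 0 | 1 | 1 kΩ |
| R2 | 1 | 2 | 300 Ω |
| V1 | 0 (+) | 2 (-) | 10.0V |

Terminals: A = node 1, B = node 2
Nodal analysis, taking node 2 as the 0 V reference.
Source V1 fixes V_0 = 10 V.
KCL at each unknown node (sum of currents leaving = 0; resistances in Ω):
  Node 1: (V_1 - 10)/1000 + (V_1 - 0)/300 = 0
Collecting terms: 0.004333 × V_1 = 0.01  =>  V_1 = 2.308 V
Power in each resistor, P = (ΔV)²/R:
  P_R1 = (10 - 2.308)²/1000 = 0.05917 W
  P_R2 = (2.308 - 0)²/300 = 0.01775 W
P_total = P_R1 + P_R2 = 0.07692 W

Final answer: 0.07692 W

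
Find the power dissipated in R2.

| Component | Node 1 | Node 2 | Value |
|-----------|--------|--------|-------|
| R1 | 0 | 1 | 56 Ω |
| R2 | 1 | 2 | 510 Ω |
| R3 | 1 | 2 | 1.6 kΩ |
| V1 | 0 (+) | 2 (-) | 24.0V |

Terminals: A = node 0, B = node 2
Nodal analysis, taking node 2 as the 0 V reference.
Source V1 fixes V_0 = 24 V.
KCL at each unknown node (sum of currents leaving = 0; resistances in Ω):
  Node 1: (V_1 - 24)/56 + (V_1 - 0)/510 + (V_1 - 0)/1600 = 0
Collecting terms: 0.02044 × V_1 = 0.4286  =>  V_1 = 20.96 V
I_R2 = (V_1 - V_2)/R2 = (20.96 - 0)/510 = 0.04111 A
P_R2 = I_R2² × R2 = (0.04111)² × 510 = 0.8618 W

Final answer: 0.8618 W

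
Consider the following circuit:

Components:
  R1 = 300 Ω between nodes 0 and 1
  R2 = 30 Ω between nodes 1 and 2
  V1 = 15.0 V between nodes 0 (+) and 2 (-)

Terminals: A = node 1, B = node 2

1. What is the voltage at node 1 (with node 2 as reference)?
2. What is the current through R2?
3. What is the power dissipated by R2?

Nodal analysis, taking node 2 as the 0 V reference.
Source V1 fixes V_0 = 15 V.
KCL at each unknown node (sum of currents leaving = 0; resistances in Ω):
  Node 1: (V_1 - 15)/300 + (V_1 - 0)/30 = 0
Collecting terms: 0.03667 × V_1 = 0.05  =>  V_1 = 1.364 V
Part 1:
  Read off the nodal solution: V_1 = 1.364 V
Part 2:
  I_R2 = (V_1 - V_2)/R2 = (1.364 - 0)/30 = 0.04545 A
  Magnitude: I_R2 = 0.04545 A
Part 3:
  I_R2 = (V_1 - V_2)/R2 = (1.364 - 0)/30 = 0.04545 A
  P_R2 = I_R2² × R2 = (0.04545)² × 30 = 0.06198 W

Final answers:
1. V_1 = 1.364 V
2. I_R2 = 0.04545 A
3. P_R2 = 0.06198 W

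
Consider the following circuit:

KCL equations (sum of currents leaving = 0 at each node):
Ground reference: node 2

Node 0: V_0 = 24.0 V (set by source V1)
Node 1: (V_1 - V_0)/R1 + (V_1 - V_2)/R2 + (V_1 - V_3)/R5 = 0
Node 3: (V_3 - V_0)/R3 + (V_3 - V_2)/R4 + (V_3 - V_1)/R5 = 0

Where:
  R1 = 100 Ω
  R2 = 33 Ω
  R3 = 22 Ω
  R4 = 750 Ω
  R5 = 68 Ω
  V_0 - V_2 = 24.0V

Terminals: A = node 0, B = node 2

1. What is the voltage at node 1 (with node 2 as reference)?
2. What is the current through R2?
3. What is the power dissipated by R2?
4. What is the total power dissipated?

Nodal analysis, taking node 2 as the 0 V reference.
Source V1 fixes V_0 = 24 V.
KCL at each unknown node (sum of currents leaving = 0; resistances in Ω):
  Node 1: (V_1 - 24)/100 + (V_1 - 0)/33 + (V_1 - V_3)/68 = 0
  Node 3: (V_3 - 24)/22 + (V_3 - 0)/750 + (V_3 - V_1)/68 = 0
Collecting terms (coefficients in siemens):
  0.05501·V_1 - 0.01471·V_3 = 0.24
  0.06149·V_3 - 0.01471·V_1 = 1.091
Determinant D = (0.05501)(0.06149) - (-0.01471)(-0.01471) = 0.003166
V_1 = [(0.24)(0.06149) - (-0.01471)(1.091)]/D = 9.727 V
V_3 = [(0.05501)(1.091) - (0.24)(-0.01471)]/D = 20.07 V
Part 1:
  Read off the nodal solution: V_1 = 9.727 V
Part 2:
  I_R2 = (V_1 - V_2)/R2 = (9.727 - 0)/33 = 0.2948 A
  Magnitude: I_R2 = 0.2948 A
Part 3:
  I_R2 = (V_1 - V_2)/R2 = (9.727 - 0)/33 = 0.2948 A
  P_R2 = I_R2² × R2 = (0.2948)² × 33 = 2.867 W
Part 4:
  Power in each resistor, P = (ΔV)²/R:
    P_R1 = (24 - 9.727)²/100 = 2.037 W
    P_R2 = (9.727 - 0)²/33 = 2.867 W
    P_R3 = (24 - 20.07)²/22 = 0.7033 W
    P_R4 = (0 - 20.07)²/750 = 0.5369 W
    P_R5 = (9.727 - 20.07)²/68 = 1.572 W
  P_total = P_R1 + P_R2 + P_R3 + P_R4 + P_R5 = 7.717 W

Final answers:
1. V_1 = 9.727 V
2. I_R2 = 0.2948 A
3. P_R2 = 2.867 W
4. P_total = 7.717 W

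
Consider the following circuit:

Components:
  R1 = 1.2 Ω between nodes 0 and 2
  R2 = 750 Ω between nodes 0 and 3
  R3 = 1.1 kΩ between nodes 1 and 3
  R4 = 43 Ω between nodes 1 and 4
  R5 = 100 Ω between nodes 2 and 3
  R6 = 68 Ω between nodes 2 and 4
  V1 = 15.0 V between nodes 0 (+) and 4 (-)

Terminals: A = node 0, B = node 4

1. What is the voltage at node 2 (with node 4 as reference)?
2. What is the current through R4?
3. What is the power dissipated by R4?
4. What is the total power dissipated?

Nodal analysis, taking node 4 as the 0 V reference.
Source V1 fixes V_0 = 15 V.
KCL at each unknown node (sum of currents leaving = 0; resistances in Ω):
  Node 1: (V_1 - V_3)/1100 + (V_1 - 0)/43 = 0
  Node 2: (V_2 - 15)/1.2 + (V_2 - V_3)/100 + (V_2 - 0)/68 = 0
  Node 3: (V_3 - 15)/750 + (V_3 - V_1)/1100 + (V_3 - V_2)/100 = 0
Collecting terms (coefficients in siemens):
  0.02416·V_1 - 0.0009091·V_3 = 0
  0.858·V_2 - 0.01·V_3 = 12.5
  0.01224·V_3 - 0.0009091·V_1 - 0.01·V_2 = 0.02
Solving these 3 simultaneous equations (Gaussian elimination) gives:
  V_1 = 0.5155 V, V_2 = 14.73 V, V_3 = 13.7 V
Part 1:
  Read off the nodal solution: V_2 = 14.73 V
Part 2:
  I_R4 = (V_1 - V_4)/R4 = (0.5155 - 0)/43 = 0.01199 A
  Magnitude: I_R4 = 0.01199 A
Part 3:
  I_R4 = (V_1 - V_4)/R4 = (0.5155 - 0)/43 = 0.01199 A
  P_R4 = I_R4² × R4 = (0.01199)² × 43 = 0.006179 W
Part 4:
  Power in each resistor, P = (ΔV)²/R:
    P_R1 = (15 - 14.73)²/1.2 = 0.06175 W
    P_R2 = (15 - 13.7)²/750 = 0.002246 W
    P_R3 = (0.5155 - 13.7)²/1100 = 0.1581 W
    P_R4 = (0.5155 - 0)²/43 = 0.006179 W
    P_R5 = (14.73 - 13.7)²/100 = 0.01052 W
    P_R6 = (14.73 - 0)²/68 = 3.19 W
  P_total = P_R1 + P_R2 + P_R3 + P_R4 + P_R5 + P_R6 = 3.429 W

Final answers:
1. V_2 = 14.73 V
2. I_R4 = 0.01199 A
3. P_R4 = 0.006179 W
4. P_total = 3.429 W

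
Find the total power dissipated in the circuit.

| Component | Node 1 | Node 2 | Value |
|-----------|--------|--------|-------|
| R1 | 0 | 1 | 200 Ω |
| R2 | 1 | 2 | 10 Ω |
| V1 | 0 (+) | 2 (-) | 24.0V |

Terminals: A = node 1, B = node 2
Nodal analysis, taking node 2 as the 0 V reference.
Source V1 fixes V_0 = 24 V.
KCL at each unknown node (sum of currents leaving = 0; resistances in Ω):
  Node 1: (V_1 - 24)/200 + (V_1 - 0)/10 = 0
Collecting terms: 0.105 × V_1 = 0.12  =>  V_1 = 1.143 V
Power in each resistor, P = (ΔV)²/R:
  P_R1 = (24 - 1.143)²/200 = 2.612 W
  P_R2 = (1.143 - 0)²/10 = 0.1306 W
P_total = P_R1 + P_R2 = 2.743 W

Final answer: 2.743 W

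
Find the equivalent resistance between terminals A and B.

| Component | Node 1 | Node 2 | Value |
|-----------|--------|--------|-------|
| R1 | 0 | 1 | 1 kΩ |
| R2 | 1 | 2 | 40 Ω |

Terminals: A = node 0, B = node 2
Reduce the network between node 0 (A) and node 2 (B) by series/parallel combination:
  Rs1 = R1 + R2 (series, joined only at node 1) = 1000 + 40 = 1040 Ω
R_eq = 1.04 kΩ

Final answer: 1.04 kΩ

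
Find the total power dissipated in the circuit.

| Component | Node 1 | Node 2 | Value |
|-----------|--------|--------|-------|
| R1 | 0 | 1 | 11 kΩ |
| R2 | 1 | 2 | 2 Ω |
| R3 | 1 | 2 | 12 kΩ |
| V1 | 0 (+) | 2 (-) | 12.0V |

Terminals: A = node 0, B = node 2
Nodal analysis, taking node 2 as the 0 V reference.
Source V1 fixes V_0 = 12 V.
KCL at each unknown node (sum of currents leaving = 0; resistances in Ω):
  Node 1: (V_1 - 12)/11000 + (V_1 - 0)/2 + (V_1 - 0)/12000 = 0
Collecting terms: 0.5002 × V_1 = 0.001091  =>  V_1 = 0.002181 V
Power in each resistor, P = (ΔV)²/R:
  P_R1 = (12 - 0.002181)²/11000 = 0.01309 W
  P_R2 = (0.002181 - 0)²/2 = 0.000002379 W
  P_R3 = (0.002181 - 0)²/12000 = 0.0000000003964 W
P_total = P_R1 + P_R2 + P_R3 = 0.01309 W

Final answer: 0.01309 W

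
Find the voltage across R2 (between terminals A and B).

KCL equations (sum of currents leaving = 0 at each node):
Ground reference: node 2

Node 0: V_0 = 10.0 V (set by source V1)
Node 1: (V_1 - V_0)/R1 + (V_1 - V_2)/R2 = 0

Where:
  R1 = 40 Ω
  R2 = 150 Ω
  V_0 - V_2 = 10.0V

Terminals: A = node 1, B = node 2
R1 and R2 are in series across V1 (node 0 → node 1 → node 2), and the output A–B is taken across R2, so this is a voltage divider.
Series current: I = V1/(R1 + R2) = 10/(40 + 150) = 10/190 = 0.05263 A
V_R2 = I × R2 = V1 × R2/(R1 + R2) = 10 × 150/190 = 7.895 V

Final answer: 7.895 V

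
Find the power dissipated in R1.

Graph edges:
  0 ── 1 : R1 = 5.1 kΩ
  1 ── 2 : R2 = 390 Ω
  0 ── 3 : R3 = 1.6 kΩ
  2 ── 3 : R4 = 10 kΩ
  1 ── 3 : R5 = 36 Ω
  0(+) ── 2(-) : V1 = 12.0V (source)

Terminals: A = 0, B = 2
Nodal analysis, taking node 2 as the 0 V reference.
Source V1 fixes V_0 = 12 V.
KCL at each unknown node (sum of currents leaving = 0; resistances in Ω):
  Node 1: (V_1 - 12)/5100 + (V_1 - 0)/390 + (V_1 - V_3)/36 = 0
  Node 3: (V_3 - 12)/1600 + (V_3 - 0)/10000 + (V_3 - V_1)/36 = 0
Collecting terms (coefficients in siemens):
  0.03054·V_1 - 0.02778·V_3 = 0.002353
  0.0285·V_3 - 0.02778·V_1 = 0.0075
Determinant D = (0.03054)(0.0285) - (-0.02778)(-0.02778) = 0.00009881
V_1 = [(0.002353)(0.0285) - (-0.02778)(0.0075)]/D = 2.787 V
V_3 = [(0.03054)(0.0075) - (0.002353)(-0.02778)]/D = 2.979 V
I_R1 = (V_0 - V_1)/R1 = (12 - 2.787)/5100 = 0.001806 A
P_R1 = I_R1² × R1 = (0.001806)² × 5100 = 0.01664 W

Final answer: 0.01664 W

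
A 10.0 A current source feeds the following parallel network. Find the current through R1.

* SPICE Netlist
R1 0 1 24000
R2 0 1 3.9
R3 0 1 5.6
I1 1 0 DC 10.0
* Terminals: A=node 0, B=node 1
All resistors sit directly between nodes 0 and 1, so they are in parallel and share one voltage V; the full source current 10 A splits among them.
1/R_par = 1/24000 + 1/3.9 + 1/5.6 = 0.435 S  =>  R_par = 2.299 Ω
V = I × R_par = 10 × 2.299 = 22.99 V
I_R1 = V/R1 = 22.99/24000 = 0.0009578 A

Final answer: 0.0009578 A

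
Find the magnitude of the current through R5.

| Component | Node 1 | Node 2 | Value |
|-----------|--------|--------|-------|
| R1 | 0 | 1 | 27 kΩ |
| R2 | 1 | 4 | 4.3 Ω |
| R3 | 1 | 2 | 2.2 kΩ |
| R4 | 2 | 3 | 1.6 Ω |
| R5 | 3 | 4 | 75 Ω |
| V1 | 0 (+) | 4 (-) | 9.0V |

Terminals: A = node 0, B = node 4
Nodal analysis, taking node 4 as the 0 V reference.
Source V1 fixes V_0 = 9 V.
KCL at each unknown node (sum of currents leaving = 0; resistances in Ω):
  Node 1: (V_1 - 9)/27000 + (V_1 - 0)/4.3 + (V_1 - V_2)/2200 = 0
  Node 2: (V_2 - V_1)/2200 + (V_2 - V_3)/1.6 = 0
  Node 3: (V_3 - V_2)/1.6 + (V_3 - 0)/75 = 0
Collecting terms (coefficients in siemens):
  0.233·V_1 - 0.0004545·V_2 = 0.0003333
  0.6255·V_2 - 0.0004545·V_1 - 0.625·V_3 = 0
  0.6383·V_3 - 0.625·V_2 = 0
Solving these 3 simultaneous equations (Gaussian elimination) gives:
  V_1 = 0.00143 V, V_2 = 0.00004813 V, V_3 = 0.00004712 V
I_R5 = (V_3 - V_4)/R5 = (0.00004712 - 0)/75 = 0.0000006283 A
|I_R5| = 0.0000006283 A

Final answer: |I_R5| = 6.283e-07 A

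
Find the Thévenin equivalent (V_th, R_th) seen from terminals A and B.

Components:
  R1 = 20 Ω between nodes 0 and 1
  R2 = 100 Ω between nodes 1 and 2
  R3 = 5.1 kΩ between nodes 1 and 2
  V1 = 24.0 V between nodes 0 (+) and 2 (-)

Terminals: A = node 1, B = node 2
Step 1 — V_th is the open-circuit voltage V_A - V_B (nothing connected across the terminals).
Nodal analysis, taking node 2 as the 0 V reference.
Source V1 fixes V_0 = 24 V.
KCL at each unknown node (sum of currents leaving = 0; resistances in Ω):
  Node 1: (V_1 - 24)/20 + (V_1 - 0)/100 + (V_1 - 0)/5100 = 0
Collecting terms: 0.0602 × V_1 = 1.2  =>  V_1 = 19.93 V
V_th = V_1 - V_2 = 19.93 - 0 = 19.93 V
Step 2 — R_th: zero the source — replace V1 by a short circuit (node 2 merges into node 0) — and find the resistance seen between A (node 1) and B (node 0).
Reduce the network between node 1 (A) and node 0 (B) by series/parallel combination:
  Rp1 = R1 ‖ R2 ‖ R3 (parallel, all between nodes 0 and 1) = 1/(1/20 + 1/100 + 1/5100) = 16.61 Ω
R_th = 16.61 Ω

Final answer: V_th = 19.93 V, R_th = 16.61 Ω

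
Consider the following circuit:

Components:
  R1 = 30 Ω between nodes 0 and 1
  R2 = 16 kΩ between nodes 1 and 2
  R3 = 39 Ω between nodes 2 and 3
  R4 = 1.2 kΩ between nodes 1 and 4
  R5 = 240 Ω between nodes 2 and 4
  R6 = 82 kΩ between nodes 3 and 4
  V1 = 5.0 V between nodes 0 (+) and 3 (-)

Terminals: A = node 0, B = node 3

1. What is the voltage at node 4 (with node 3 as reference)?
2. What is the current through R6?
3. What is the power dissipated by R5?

Nodal analysis, taking node 3 as the 0 V reference.
Source V1 fixes V_0 = 5 V.
KCL at each unknown node (sum of currents leaving = 0; resistances in Ω):
  Node 1: (V_1 - 5)/30 + (V_1 - V_2)/16000 + (V_1 - V_4)/1200 = 0
  Node 2: (V_2 - V_1)/16000 + (V_2 - 0)/39 + (V_2 - V_4)/240 = 0
  Node 4: (V_4 - V_1)/1200 + (V_4 - V_2)/240 + (V_4 - 0)/82000 = 0
Collecting terms (coefficients in siemens):
  0.03423·V_1 - 0.0000625·V_2 - 0.0008333·V_4 = 0.1667
  0.02987·V_2 - 0.0000625·V_1 - 0.004167·V_4 = 0
  0.005012·V_4 - 0.0008333·V_1 - 0.004167·V_2 = 0
Solving these 3 simultaneous equations (Gaussian elimination) gives:
  V_1 = 4.892 V, V_2 = 0.1399 V, V_4 = 0.9297 V
Part 1:
  Read off the nodal solution: V_4 = 0.9297 V
Part 2:
  I_R6 = (V_3 - V_4)/R6 = (0 - 0.9297)/82000 = -0.00001134 A
  Magnitude: I_R6 = 0.00001134 A
Part 3:
  I_R5 = (V_2 - V_4)/R5 = (0.1399 - 0.9297)/240 = -0.003291 A
  P_R5 = I_R5² × R5 = (-0.003291)² × 240 = 0.002599 W

Final answers:
1. V_4 = 0.9297 V
2. I_R6 = 1.134e-05 A
3. P_R5 = 0.002599 W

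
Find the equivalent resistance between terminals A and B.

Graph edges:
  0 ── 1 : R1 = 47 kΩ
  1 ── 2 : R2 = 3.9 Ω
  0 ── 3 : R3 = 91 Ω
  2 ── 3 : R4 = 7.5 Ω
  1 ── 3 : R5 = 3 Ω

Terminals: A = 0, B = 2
The network is not a plain series/parallel combination. Inject a 1 A test current into terminal A (node 0) and return it from terminal B (node 2); then R_eq = V_A / (1 A).
Nodal analysis, taking node 2 as the 0 V reference.
Current source I_test pushes 1 A into node 0 and draws it out of node 2.
KCL at each unknown node (sum of currents leaving = 0; resistances in Ω):
  Node 0: (V_0 - V_1)/47000 + (V_0 - V_3)/91 - 1 = 0
  Node 1: (V_1 - V_0)/47000 + (V_1 - 0)/3.9 + (V_1 - V_3)/3 = 0
  Node 3: (V_3 - V_0)/91 + (V_3 - V_1)/3 + (V_3 - 0)/7.5 = 0
Collecting terms (coefficients in siemens):
  0.01101·V_0 - 0.00002128·V_1 - 0.01099·V_3 = 1
  0.5898·V_1 - 0.00002128·V_0 - 0.3333·V_3 = 0
  0.4777·V_3 - 0.01099·V_0 - 0.3333·V_1 = 0
Solving these 3 simultaneous equations (Gaussian elimination) gives:
  V_0 = 94.41 V, V_1 = 2.033 V, V_3 = 3.591 V
R_eq = V_0 / 1 A = 94.41 Ω

Final answer: 94.41 Ω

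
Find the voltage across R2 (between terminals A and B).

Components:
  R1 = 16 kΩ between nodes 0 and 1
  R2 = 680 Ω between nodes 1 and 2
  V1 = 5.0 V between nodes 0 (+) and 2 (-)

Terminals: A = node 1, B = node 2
R1 and R2 are in series across V1 (node 0 → node 1 → node 2), and the output A–B is taken across R2, so this is a voltage divider.
Series current: I = V1/(R1 + R2) = 5/(16000 + 680) = 5/16680 = 0.0002998 A
V_R2 = I × R2 = V1 × R2/(R1 + R2) = 5 × 680/16680 = 0.2038 V

Final answer: 0.2038 V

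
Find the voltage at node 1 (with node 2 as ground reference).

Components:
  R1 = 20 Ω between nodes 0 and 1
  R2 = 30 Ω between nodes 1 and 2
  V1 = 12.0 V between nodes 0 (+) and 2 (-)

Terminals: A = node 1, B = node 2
Nodal analysis, taking node 2 as the 0 V reference.
Source V1 fixes V_0 = 12 V.
KCL at each unknown node (sum of currents leaving = 0; resistances in Ω):
  Node 1: (V_1 - 12)/20 + (V_1 - 0)/30 = 0
Collecting terms: 0.08333 × V_1 = 0.6  =>  V_1 = 7.2 V
The requested potential is V_1 = 7.2 V.

Final answer: V_1 = 7.2 V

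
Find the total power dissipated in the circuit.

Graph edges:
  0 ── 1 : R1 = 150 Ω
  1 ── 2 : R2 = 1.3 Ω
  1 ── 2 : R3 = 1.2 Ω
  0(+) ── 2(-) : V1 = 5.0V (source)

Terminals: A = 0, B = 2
Nodal analysis, taking node 2 as the 0 V reference.
Source V1 fixes V_0 = 5 V.
KCL at each unknown node (sum of currents leaving = 0; resistances in Ω):
  Node 1: (V_1 - 5)/150 + (V_1 - 0)/1.3 + (V_1 - 0)/1.2 = 0
Collecting terms: 1.609 × V_1 = 0.03333  =>  V_1 = 0.02071 V
Power in each resistor, P = (ΔV)²/R:
  P_R1 = (5 - 0.02071)²/150 = 0.1653 W
  P_R2 = (0.02071 - 0)²/1.3 = 0.00033 W
  P_R3 = (0.02071 - 0)²/1.2 = 0.0003576 W
P_total = P_R1 + P_R2 + P_R3 = 0.166 W

Final answer: 0.166 W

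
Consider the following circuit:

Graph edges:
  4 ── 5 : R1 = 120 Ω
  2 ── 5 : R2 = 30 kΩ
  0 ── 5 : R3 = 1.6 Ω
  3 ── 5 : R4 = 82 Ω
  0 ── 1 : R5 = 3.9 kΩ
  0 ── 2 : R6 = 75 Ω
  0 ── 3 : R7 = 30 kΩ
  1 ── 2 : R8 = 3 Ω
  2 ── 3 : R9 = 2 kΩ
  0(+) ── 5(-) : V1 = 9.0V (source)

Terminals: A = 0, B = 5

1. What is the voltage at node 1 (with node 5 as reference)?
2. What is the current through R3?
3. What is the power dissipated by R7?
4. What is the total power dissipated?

Nodal analysis, taking node 5 as the 0 V reference.
Source V1 fixes V_0 = 9 V.
KCL at each unknown node (sum of currents leaving = 0; resistances in Ω):
  Node 1: (V_1 - 9)/3900 + (V_1 - V_2)/3 = 0
  Node 2: (V_2 - 0)/30000 + (V_2 - 9)/75 + (V_2 - V_1)/3 + (V_2 - V_3)/2000 = 0
  Node 3: (V_3 - 0)/82 + (V_3 - 9)/30000 + (V_3 - V_2)/2000 = 0
  Node 4: (V_4 - 0)/120 = 0
Collecting terms (coefficients in siemens):
  0.3336·V_1 - 0.3333·V_2 = 0.002308
  0.3472·V_2 - 0.3333·V_1 - 0.0005·V_3 = 0.12
  0.01273·V_3 - 0.0005·V_2 = 0.0003
  0.008333·V_4 = 0
Solving these 4 simultaneous equations (Gaussian elimination) gives:
  V_1 = 8.673 V, V_2 = 8.673 V, V_3 = 0.3643 V, V_4 = 0 V
Part 1:
  Read off the nodal solution: V_1 = 8.673 V
Part 2:
  I_R3 = (V_0 - V_5)/R3 = (9 - 0)/1.6 = 5.625 A
  Magnitude: I_R3 = 5.625 A
Part 3:
  I_R7 = (V_0 - V_3)/R7 = (9 - 0.3643)/30000 = 0.0002879 A
  P_R7 = I_R7² × R7 = (0.0002879)² × 30000 = 0.002486 W
Part 4:
  Power in each resistor, P = (ΔV)²/R:
    P_R1 = (0 - 0)²/120 = 0 W
    P_R2 = (8.673 - 0)²/30000 = 0.002507 W
    P_R3 = (9 - 0)²/1.6 = 50.62 W
    P_R4 = (0.3643 - 0)²/82 = 0.001618 W
    P_R5 = (9 - 8.673)²/3900 = 0.00002737 W
    P_R6 = (9 - 8.673)²/75 = 0.001426 W
    P_R7 = (9 - 0.3643)²/30000 = 0.002486 W
    P_R8 = (8.673 - 8.673)²/3 = 0.00000002106 W
    P_R9 = (8.673 - 0.3643)²/2000 = 0.03452 W
  P_total = P_R1 + P_R2 + P_R3 + P_R4 + P_R5 + P_R6 + P_R7 + P_R8 + P_R9 = 50.67 W

Final answers:
1. V_1 = 8.673 V
2. I_R3 = 5.625 A
3. P_R7 = 0.002486 W
4. P_total = 50.67 W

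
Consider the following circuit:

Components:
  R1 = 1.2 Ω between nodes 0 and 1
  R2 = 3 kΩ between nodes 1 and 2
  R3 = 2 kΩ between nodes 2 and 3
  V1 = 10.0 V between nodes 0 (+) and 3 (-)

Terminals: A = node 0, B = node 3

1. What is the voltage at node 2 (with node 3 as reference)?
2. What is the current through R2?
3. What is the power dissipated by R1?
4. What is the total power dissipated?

Nodal analysis, taking node 3 as the 0 V reference.
Source V1 fixes V_0 = 10 V.
KCL at each unknown node (sum of currents leaving = 0; resistances in Ω):
  Node 1: (V_1 - 10)/1.2 + (V_1 - V_2)/3000 = 0
  Node 2: (V_2 - V_1)/3000 + (V_2 - 0)/2000 = 0
Collecting terms (coefficients in siemens):
  0.8337·V_1 - 0.0003333·V_2 = 8.333
  0.0008333·V_2 - 0.0003333·V_1 = 0
Determinant D = (0.8337)(0.0008333) - (-0.0003333)(-0.0003333) = 0.0006946
V_1 = [(8.333)(0.0008333) - (-0.0003333)(0)]/D = 9.998 V
V_2 = [(0.8337)(0) - (8.333)(-0.0003333)]/D = 3.999 V
Part 1:
  Read off the nodal solution: V_2 = 3.999 V
Part 2:
  I_R2 = (V_1 - V_2)/R2 = (9.998 - 3.999)/3000 = 0.002 A
  Magnitude: I_R2 = 0.002 A
Part 3:
  I_R1 = (V_0 - V_1)/R1 = (10 - 9.998)/1.2 = 0.002 A
  P_R1 = I_R1² × R1 = (0.002)² × 1.2 = 0.000004798 W
Part 4:
  Power in each resistor, P = (ΔV)²/R:
    P_R1 = (10 - 9.998)²/1.2 = 0.000004798 W
    P_R2 = (9.998 - 3.999)²/3000 = 0.01199 W
    P_R3 = (3.999 - 0)²/2000 = 0.007996 W
  P_total = P_R1 + P_R2 + P_R3 = 0.02 W

Final answers:
1. V_2 = 3.999 V
2. I_R2 = 0.002 A
3. P_R1 = 4.798e-06 W
4. P_total = 0.02 W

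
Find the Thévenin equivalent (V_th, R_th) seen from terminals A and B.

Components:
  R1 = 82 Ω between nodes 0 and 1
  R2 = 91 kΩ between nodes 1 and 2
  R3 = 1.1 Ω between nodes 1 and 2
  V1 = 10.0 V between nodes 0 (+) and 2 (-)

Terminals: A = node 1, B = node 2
Step 1 — V_th is the open-circuit voltage V_A - V_B (nothing connected across the terminals).
Nodal analysis, taking node 2 as the 0 V reference.
Source V1 fixes V_0 = 10 V.
KCL at each unknown node (sum of currents leaving = 0; resistances in Ω):
  Node 1: (V_1 - 10)/82 + (V_1 - 0)/91000 + (V_1 - 0)/1.1 = 0
Collecting terms: 0.9213 × V_1 = 0.122  =>  V_1 = 0.1324 V
V_th = V_1 - V_2 = 0.1324 - 0 = 0.1324 V
Step 2 — R_th: zero the source — replace V1 by a short circuit (node 2 merges into node 0) — and find the resistance seen between A (node 1) and B (node 0).
Reduce the network between node 1 (A) and node 0 (B) by series/parallel combination:
  Rp1 = R1 ‖ R2 ‖ R3 (parallel, all between nodes 0 and 1) = 1/(1/82 + 1/91000 + 1/1.1) = 1.085 Ω
R_th = 1.085 Ω

Final answer: V_th = 0.1324 V, R_th = 1.085 Ω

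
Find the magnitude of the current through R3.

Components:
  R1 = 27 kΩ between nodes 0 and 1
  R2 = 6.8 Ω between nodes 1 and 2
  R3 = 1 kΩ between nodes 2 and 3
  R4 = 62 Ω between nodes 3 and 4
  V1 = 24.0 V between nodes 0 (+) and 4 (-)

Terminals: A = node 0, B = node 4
Nodal analysis, taking node 4 as the 0 V reference.
Source V1 fixes V_0 = 24 V.
KCL at each unknown node (sum of currents leaving = 0; resistances in Ω):
  Node 1: (V_1 - 24)/27000 + (V_1 - V_2)/6.8 = 0
  Node 2: (V_2 - V_1)/6.8 + (V_2 - V_3)/1000 = 0
  Node 3: (V_3 - V_2)/1000 + (V_3 - 0)/62 = 0
Collecting terms (coefficients in siemens):
  0.1471·V_1 - 0.1471·V_2 = 0.0008889
  0.1481·V_2 - 0.1471·V_1 - 0.001·V_3 = 0
  0.01713·V_3 - 0.001·V_2 = 0
Solving these 3 simultaneous equations (Gaussian elimination) gives:
  V_1 = 0.9139 V, V_2 = 0.9081 V, V_3 = 0.05301 V
I_R3 = (V_2 - V_3)/R3 = (0.9081 - 0.05301)/1000 = 0.000855 A
|I_R3| = 0.000855 A

Final answer: |I_R3| = 0.000855 A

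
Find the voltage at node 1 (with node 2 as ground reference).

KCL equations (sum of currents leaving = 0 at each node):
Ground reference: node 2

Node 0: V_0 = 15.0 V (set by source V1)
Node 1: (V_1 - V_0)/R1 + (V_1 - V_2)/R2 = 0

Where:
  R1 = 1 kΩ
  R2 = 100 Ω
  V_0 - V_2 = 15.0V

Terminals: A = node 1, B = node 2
Nodal analysis, taking node 2 as the 0 V reference.
Source V1 fixes V_0 = 15 V.
KCL at each unknown node (sum of currents leaving = 0; resistances in Ω):
  Node 1: (V_1 - 15)/1000 + (V_1 - 0)/100 = 0
Collecting terms: 0.011 × V_1 = 0.015  =>  V_1 = 1.364 V
The requested potential is V_1 = 1.364 V.

Final answer: V_1 = 1.364 V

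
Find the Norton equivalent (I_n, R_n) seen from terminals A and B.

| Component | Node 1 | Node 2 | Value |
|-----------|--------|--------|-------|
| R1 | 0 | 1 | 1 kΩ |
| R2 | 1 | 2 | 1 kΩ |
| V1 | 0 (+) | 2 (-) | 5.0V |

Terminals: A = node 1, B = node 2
Find the Thévenin equivalent first; then I_n = V_th/R_th and R_n = R_th.
Step 1 — V_th is the open-circuit voltage V_A - V_B (nothing connected across the terminals).
Nodal analysis, taking node 2 as the 0 V reference.
Source V1 fixes V_0 = 5 V.
KCL at each unknown node (sum of currents leaving = 0; resistances in Ω):
  Node 1: (V_1 - 5)/1000 + (V_1 - 0)/1000 = 0
Collecting terms: 0.002 × V_1 = 0.005  =>  V_1 = 2.5 V
V_th = V_1 - V_2 = 2.5 - 0 = 2.5 V
Step 2 — R_th: zero the source — replace V1 by a short circuit (node 2 merges into node 0) — and find the resistance seen between A (node 1) and B (node 0).
Reduce the network between node 1 (A) and node 0 (B) by series/parallel combination:
  Rp1 = R1 ‖ R2 (parallel, both between nodes 0 and 1) = 1/(1/1000 + 1/1000) = 500 Ω
R_th = 500 Ω
I_n = V_th/R_th = 2.5/500 = 0.005 A, and R_n = R_th = 500 Ω

Final answer: I_n = 0.005 A, R_n = 500 Ω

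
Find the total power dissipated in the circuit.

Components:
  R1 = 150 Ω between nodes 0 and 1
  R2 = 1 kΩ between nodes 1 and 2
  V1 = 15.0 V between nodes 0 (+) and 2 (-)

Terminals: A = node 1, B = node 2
Nodal analysis, taking node 2 as the 0 V reference.
Source V1 fixes V_0 = 15 V.
KCL at each unknown node (sum of currents leaving = 0; resistances in Ω):
  Node 1: (V_1 - 15)/150 + (V_1 - 0)/1000 = 0
Collecting terms: 0.007667 × V_1 = 0.1  =>  V_1 = 13.04 V
Power in each resistor, P = (ΔV)²/R:
  P_R1 = (15 - 13.04)²/150 = 0.02552 W
  P_R2 = (13.04 - 0)²/1000 = 0.1701 W
P_total = P_R1 + P_R2 = 0.1957 W

Final answer: 0.1957 W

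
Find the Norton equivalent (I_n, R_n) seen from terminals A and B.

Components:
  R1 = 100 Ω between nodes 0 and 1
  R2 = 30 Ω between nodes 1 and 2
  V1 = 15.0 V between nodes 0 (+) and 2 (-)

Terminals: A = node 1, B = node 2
Find the Thévenin equivalent first; then I_n = V_th/R_th and R_n = R_th.
Step 1 — V_th is the open-circuit voltage V_A - V_B (nothing connected across the terminals).
Nodal analysis, taking node 2 as the 0 V reference.
Source V1 fixes V_0 = 15 V.
KCL at each unknown node (sum of currents leaving = 0; resistances in Ω):
  Node 1: (V_1 - 15)/100 + (V_1 - 0)/30 = 0
Collecting terms: 0.04333 × V_1 = 0.15  =>  V_1 = 3.462 V
V_th = V_1 - V_2 = 3.462 - 0 = 3.462 V
Step 2 — R_th: zero the source — replace V1 by a short circuit (node 2 merges into node 0) — and find the resistance seen between A (node 1) and B (node 0).
Reduce the network between node 1 (A) and node 0 (B) by series/parallel combination:
  Rp1 = R1 ‖ R2 (parallel, both between nodes 0 and 1) = 1/(1/100 + 1/30) = 23.08 Ω
R_th = 23.08 Ω
I_n = V_th/R_th = 3.462/23.08 = 0.15 A, and R_n = R_th = 23.08 Ω

Final answer: I_n = 0.15 A, R_n = 23.08 Ω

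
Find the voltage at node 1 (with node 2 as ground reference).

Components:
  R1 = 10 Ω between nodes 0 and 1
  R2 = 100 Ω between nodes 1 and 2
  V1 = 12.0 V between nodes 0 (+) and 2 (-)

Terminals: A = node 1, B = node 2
Nodal analysis, taking node 2 as the 0 V reference.
Source V1 fixes V_0 = 12 V.
KCL at each unknown node (sum of currents leaving = 0; resistances in Ω):
  Node 1: (V_1 - 12)/10 + (V_1 - 0)/100 = 0
Collecting terms: 0.11 × V_1 = 1.2  =>  V_1 = 10.91 V
The requested potential is V_1 = 10.91 V.

Final answer: V_1 = 10.91 V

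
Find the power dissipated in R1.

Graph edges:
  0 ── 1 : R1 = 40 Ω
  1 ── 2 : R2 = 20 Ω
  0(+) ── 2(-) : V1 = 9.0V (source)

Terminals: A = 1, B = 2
Nodal analysis, taking node 2 as the 0 V reference.
Source V1 fixes V_0 = 9 V.
KCL at each unknown node (sum of currents leaving = 0; resistances in Ω):
  Node 1: (V_1 - 9)/40 + (V_1 - 0)/20 = 0
Collecting terms: 0.075 × V_1 = 0.225  =>  V_1 = 3 V
I_R1 = (V_0 - V_1)/R1 = (9 - 3)/40 = 0.15 A
P_R1 = I_R1² × R1 = (0.15)² × 40 = 0.9 W

Final answer: 0.9 W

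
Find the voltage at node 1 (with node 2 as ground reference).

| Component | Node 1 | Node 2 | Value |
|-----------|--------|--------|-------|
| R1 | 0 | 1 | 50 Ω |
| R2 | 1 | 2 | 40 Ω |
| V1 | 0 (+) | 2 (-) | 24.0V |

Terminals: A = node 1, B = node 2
Nodal analysis, taking node 2 as the 0 V reference.
Source V1 fixes V_0 = 24 V.
KCL at each unknown node (sum of currents leaving = 0; resistances in Ω):
  Node 1: (V_1 - 24)/50 + (V_1 - 0)/40 = 0
Collecting terms: 0.045 × V_1 = 0.48  =>  V_1 = 10.67 V
The requested potential is V_1 = 10.67 V.

Final answer: V_1 = 10.67 V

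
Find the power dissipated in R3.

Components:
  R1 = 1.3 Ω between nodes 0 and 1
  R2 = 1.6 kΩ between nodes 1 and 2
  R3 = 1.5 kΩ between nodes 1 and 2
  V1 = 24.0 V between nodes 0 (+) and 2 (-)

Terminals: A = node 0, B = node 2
Nodal analysis, taking node 2 as the 0 V reference.
Source V1 fixes V_0 = 24 V.
KCL at each unknown node (sum of currents leaving = 0; resistances in Ω):
  Node 1: (V_1 - 24)/1.3 + (V_1 - 0)/1600 + (V_1 - 0)/1500 = 0
Collecting terms: 0.7705 × V_1 = 18.46  =>  V_1 = 23.96 V
I_R3 = (V_1 - V_2)/R3 = (23.96 - 0)/1500 = 0.01597 A
P_R3 = I_R3² × R3 = (0.01597)² × 1500 = 0.3827 W

Final answer: 0.3827 W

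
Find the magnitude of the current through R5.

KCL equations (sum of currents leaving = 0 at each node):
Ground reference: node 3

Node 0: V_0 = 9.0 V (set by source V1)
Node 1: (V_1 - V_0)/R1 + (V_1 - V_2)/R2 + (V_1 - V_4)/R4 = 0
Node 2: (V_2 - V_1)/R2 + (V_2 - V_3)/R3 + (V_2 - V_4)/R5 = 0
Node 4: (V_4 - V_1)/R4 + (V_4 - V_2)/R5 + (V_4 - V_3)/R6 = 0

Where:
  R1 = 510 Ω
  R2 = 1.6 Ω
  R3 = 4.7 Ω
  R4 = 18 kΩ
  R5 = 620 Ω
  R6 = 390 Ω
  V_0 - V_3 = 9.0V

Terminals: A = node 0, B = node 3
Nodal analysis, taking node 3 as the 0 V reference.
Source V1 fixes V_0 = 9 V.
KCL at each unknown node (sum of currents leaving = 0; resistances in Ω):
  Node 1: (V_1 - 9)/510 + (V_1 - V_2)/1.6 + (V_1 - V_4)/18000 = 0
  Node 2: (V_2 - V_1)/1.6 + (V_2 - 0)/4.7 + (V_2 - V_4)/620 = 0
  Node 4: (V_4 - V_1)/18000 + (V_4 - V_2)/620 + (V_4 - 0)/390 = 0
Collecting terms (coefficients in siemens):
  0.627·V_1 - 0.625·V_2 - 0.00005556·V_4 = 0.01765
  0.8394·V_2 - 0.625·V_1 - 0.001613·V_4 = 0
  0.004233·V_4 - 0.00005556·V_1 - 0.001613·V_2 = 0
Solving these 3 simultaneous equations (Gaussian elimination) gives:
  V_1 = 0.1094 V, V_2 = 0.08154 V, V_4 = 0.03251 V
I_R5 = (V_2 - V_4)/R5 = (0.08154 - 0.03251)/620 = 0.00007908 A
|I_R5| = 0.00007908 A

Final answer: |I_R5| = 7.908e-05 A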